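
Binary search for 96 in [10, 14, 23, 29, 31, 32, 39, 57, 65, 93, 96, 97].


Step 1: lo=0, hi=11, mid=5, val=32
Step 2: lo=6, hi=11, mid=8, val=65
Step 3: lo=9, hi=11, mid=10, val=96

Found at index 10


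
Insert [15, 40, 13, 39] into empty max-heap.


Insert 15: [15]
Insert 40: [40, 15]
Insert 13: [40, 15, 13]
Insert 39: [40, 39, 13, 15]

Final heap: [40, 39, 13, 15]


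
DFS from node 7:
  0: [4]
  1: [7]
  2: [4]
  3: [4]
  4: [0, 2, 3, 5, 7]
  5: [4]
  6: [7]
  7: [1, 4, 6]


Visit 7, push [6, 4, 1]
Visit 1, push []
Visit 4, push [5, 3, 2, 0]
Visit 0, push []
Visit 2, push []
Visit 3, push []
Visit 5, push []
Visit 6, push []

DFS order: [7, 1, 4, 0, 2, 3, 5, 6]


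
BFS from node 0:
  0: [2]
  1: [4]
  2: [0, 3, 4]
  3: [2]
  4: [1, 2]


Visit 0, enqueue [2]
Visit 2, enqueue [3, 4]
Visit 3, enqueue []
Visit 4, enqueue [1]
Visit 1, enqueue []

BFS order: [0, 2, 3, 4, 1]


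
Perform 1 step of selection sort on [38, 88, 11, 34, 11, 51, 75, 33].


Initial: [38, 88, 11, 34, 11, 51, 75, 33]
Step 1: min=11 at 2
  Swap: [11, 88, 38, 34, 11, 51, 75, 33]

After 1 step: [11, 88, 38, 34, 11, 51, 75, 33]


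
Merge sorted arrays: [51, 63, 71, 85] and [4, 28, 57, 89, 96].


Take 4 from B
Take 28 from B
Take 51 from A
Take 57 from B
Take 63 from A
Take 71 from A
Take 85 from A

Merged: [4, 28, 51, 57, 63, 71, 85, 89, 96]


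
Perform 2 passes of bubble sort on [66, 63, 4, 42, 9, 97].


Initial: [66, 63, 4, 42, 9, 97]
Pass 1: [63, 4, 42, 9, 66, 97] (4 swaps)
Pass 2: [4, 42, 9, 63, 66, 97] (3 swaps)

After 2 passes: [4, 42, 9, 63, 66, 97]


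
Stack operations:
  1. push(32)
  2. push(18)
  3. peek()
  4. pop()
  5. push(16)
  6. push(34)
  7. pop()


push(32) -> [32]
push(18) -> [32, 18]
peek()->18
pop()->18, [32]
push(16) -> [32, 16]
push(34) -> [32, 16, 34]
pop()->34, [32, 16]

Final stack: [32, 16]


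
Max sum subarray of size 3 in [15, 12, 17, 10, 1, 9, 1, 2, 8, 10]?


[0:3]: 44
[1:4]: 39
[2:5]: 28
[3:6]: 20
[4:7]: 11
[5:8]: 12
[6:9]: 11
[7:10]: 20

Max: 44 at [0:3]


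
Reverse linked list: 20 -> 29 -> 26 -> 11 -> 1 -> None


Step 1: curr=20, set curr.next=prev(None) | reversed so far: 20
Step 2: curr=29, set curr.next=prev(20) | reversed so far: 29 -> 20
Step 3: curr=26, set curr.next=prev(29) | reversed so far: 26 -> 29 -> 20
Step 4: curr=11, set curr.next=prev(26) | reversed so far: 11 -> 26 -> 29 -> 20
Step 5: curr=1, set curr.next=prev(11) | reversed so far: 1 -> 11 -> 26 -> 29 -> 20

1 -> 11 -> 26 -> 29 -> 20 -> None


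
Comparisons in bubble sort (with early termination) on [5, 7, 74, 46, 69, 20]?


Algorithm: bubble sort (with early termination)
Input: [5, 7, 74, 46, 69, 20]
Sorted: [5, 7, 20, 46, 69, 74]

14


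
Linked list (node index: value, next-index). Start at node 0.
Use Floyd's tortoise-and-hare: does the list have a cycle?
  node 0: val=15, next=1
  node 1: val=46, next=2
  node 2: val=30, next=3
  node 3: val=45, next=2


Floyd's tortoise (slow, +1) and hare (fast, +2):
  init: slow=0, fast=0
  step 1: slow=1, fast=2
  step 2: slow=2, fast=2
  slow == fast at node 2: cycle detected

Cycle: yes


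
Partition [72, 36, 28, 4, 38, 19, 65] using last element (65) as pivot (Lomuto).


Pivot: 65
  36 <= 65: swap -> [36, 72, 28, 4, 38, 19, 65]
  28 <= 65: swap -> [36, 28, 72, 4, 38, 19, 65]
  4 <= 65: swap -> [36, 28, 4, 72, 38, 19, 65]
  38 <= 65: swap -> [36, 28, 4, 38, 72, 19, 65]
  19 <= 65: swap -> [36, 28, 4, 38, 19, 72, 65]
Place pivot at 5: [36, 28, 4, 38, 19, 65, 72]

Partitioned: [36, 28, 4, 38, 19, 65, 72]


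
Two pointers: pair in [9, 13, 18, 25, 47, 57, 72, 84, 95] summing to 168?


lo=0(9)+hi=8(95)=104
lo=1(13)+hi=8(95)=108
lo=2(18)+hi=8(95)=113
lo=3(25)+hi=8(95)=120
lo=4(47)+hi=8(95)=142
lo=5(57)+hi=8(95)=152
lo=6(72)+hi=8(95)=167
lo=7(84)+hi=8(95)=179

No pair found


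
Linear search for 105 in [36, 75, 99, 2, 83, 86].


i=0: 36!=105
i=1: 75!=105
i=2: 99!=105
i=3: 2!=105
i=4: 83!=105
i=5: 86!=105

Not found, 6 comps


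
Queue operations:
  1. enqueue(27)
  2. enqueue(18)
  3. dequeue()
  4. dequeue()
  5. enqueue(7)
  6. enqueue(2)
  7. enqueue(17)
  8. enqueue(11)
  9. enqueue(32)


enqueue(27) -> [27]
enqueue(18) -> [27, 18]
dequeue()->27, [18]
dequeue()->18, []
enqueue(7) -> [7]
enqueue(2) -> [7, 2]
enqueue(17) -> [7, 2, 17]
enqueue(11) -> [7, 2, 17, 11]
enqueue(32) -> [7, 2, 17, 11, 32]

Final queue: [7, 2, 17, 11, 32]


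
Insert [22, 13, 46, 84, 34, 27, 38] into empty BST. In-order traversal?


Insert 22: root
Insert 13: L from 22
Insert 46: R from 22
Insert 84: R from 22 -> R from 46
Insert 34: R from 22 -> L from 46
Insert 27: R from 22 -> L from 46 -> L from 34
Insert 38: R from 22 -> L from 46 -> R from 34

In-order: [13, 22, 27, 34, 38, 46, 84]


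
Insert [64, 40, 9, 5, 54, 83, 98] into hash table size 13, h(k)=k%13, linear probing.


Insert 64: h=12 -> slot 12
Insert 40: h=1 -> slot 1
Insert 9: h=9 -> slot 9
Insert 5: h=5 -> slot 5
Insert 54: h=2 -> slot 2
Insert 83: h=5, 1 probes -> slot 6
Insert 98: h=7 -> slot 7

Table: [None, 40, 54, None, None, 5, 83, 98, None, 9, None, None, 64]


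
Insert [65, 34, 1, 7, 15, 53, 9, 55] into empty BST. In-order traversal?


Insert 65: root
Insert 34: L from 65
Insert 1: L from 65 -> L from 34
Insert 7: L from 65 -> L from 34 -> R from 1
Insert 15: L from 65 -> L from 34 -> R from 1 -> R from 7
Insert 53: L from 65 -> R from 34
Insert 9: L from 65 -> L from 34 -> R from 1 -> R from 7 -> L from 15
Insert 55: L from 65 -> R from 34 -> R from 53

In-order: [1, 7, 9, 15, 34, 53, 55, 65]


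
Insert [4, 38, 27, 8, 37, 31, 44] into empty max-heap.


Insert 4: [4]
Insert 38: [38, 4]
Insert 27: [38, 4, 27]
Insert 8: [38, 8, 27, 4]
Insert 37: [38, 37, 27, 4, 8]
Insert 31: [38, 37, 31, 4, 8, 27]
Insert 44: [44, 37, 38, 4, 8, 27, 31]

Final heap: [44, 37, 38, 4, 8, 27, 31]


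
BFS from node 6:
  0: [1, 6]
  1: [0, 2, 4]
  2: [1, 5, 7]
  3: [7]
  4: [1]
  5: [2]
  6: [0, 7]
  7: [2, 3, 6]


Visit 6, enqueue [0, 7]
Visit 0, enqueue [1]
Visit 7, enqueue [2, 3]
Visit 1, enqueue [4]
Visit 2, enqueue [5]
Visit 3, enqueue []
Visit 4, enqueue []
Visit 5, enqueue []

BFS order: [6, 0, 7, 1, 2, 3, 4, 5]


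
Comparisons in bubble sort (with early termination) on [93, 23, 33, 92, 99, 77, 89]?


Algorithm: bubble sort (with early termination)
Input: [93, 23, 33, 92, 99, 77, 89]
Sorted: [23, 33, 77, 89, 92, 93, 99]

18


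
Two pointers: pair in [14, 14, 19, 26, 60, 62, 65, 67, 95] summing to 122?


lo=0(14)+hi=8(95)=109
lo=1(14)+hi=8(95)=109
lo=2(19)+hi=8(95)=114
lo=3(26)+hi=8(95)=121
lo=4(60)+hi=8(95)=155
lo=4(60)+hi=7(67)=127
lo=4(60)+hi=6(65)=125
lo=4(60)+hi=5(62)=122

Yes: 60+62=122


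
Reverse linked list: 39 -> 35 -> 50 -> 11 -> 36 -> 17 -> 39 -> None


Step 1: curr=39, set curr.next=prev(None) | reversed so far: 39
Step 2: curr=35, set curr.next=prev(39) | reversed so far: 35 -> 39
Step 3: curr=50, set curr.next=prev(35) | reversed so far: 50 -> 35 -> 39
Step 4: curr=11, set curr.next=prev(50) | reversed so far: 11 -> 50 -> 35 -> 39
Step 5: curr=36, set curr.next=prev(11) | reversed so far: 36 -> 11 -> 50 -> 35 -> 39
Step 6: curr=17, set curr.next=prev(36) | reversed so far: 17 -> 36 -> 11 -> 50 -> 35 -> 39
Step 7: curr=39, set curr.next=prev(17) | reversed so far: 39 -> 17 -> 36 -> 11 -> 50 -> 35 -> 39

39 -> 17 -> 36 -> 11 -> 50 -> 35 -> 39 -> None


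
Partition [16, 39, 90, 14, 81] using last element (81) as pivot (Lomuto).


Pivot: 81
  16 <= 81: advance i (no swap)
  39 <= 81: advance i (no swap)
  14 <= 81: swap -> [16, 39, 14, 90, 81]
Place pivot at 3: [16, 39, 14, 81, 90]

Partitioned: [16, 39, 14, 81, 90]


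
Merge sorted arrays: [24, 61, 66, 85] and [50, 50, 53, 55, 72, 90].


Take 24 from A
Take 50 from B
Take 50 from B
Take 53 from B
Take 55 from B
Take 61 from A
Take 66 from A
Take 72 from B
Take 85 from A

Merged: [24, 50, 50, 53, 55, 61, 66, 72, 85, 90]


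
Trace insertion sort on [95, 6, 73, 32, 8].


Initial: [95, 6, 73, 32, 8]
Insert 6: [6, 95, 73, 32, 8]
Insert 73: [6, 73, 95, 32, 8]
Insert 32: [6, 32, 73, 95, 8]
Insert 8: [6, 8, 32, 73, 95]

Sorted: [6, 8, 32, 73, 95]


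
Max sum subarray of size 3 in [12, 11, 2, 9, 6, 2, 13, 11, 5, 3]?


[0:3]: 25
[1:4]: 22
[2:5]: 17
[3:6]: 17
[4:7]: 21
[5:8]: 26
[6:9]: 29
[7:10]: 19

Max: 29 at [6:9]


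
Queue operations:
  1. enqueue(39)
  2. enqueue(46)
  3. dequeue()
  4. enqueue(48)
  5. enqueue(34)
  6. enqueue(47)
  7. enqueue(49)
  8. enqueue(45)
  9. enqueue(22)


enqueue(39) -> [39]
enqueue(46) -> [39, 46]
dequeue()->39, [46]
enqueue(48) -> [46, 48]
enqueue(34) -> [46, 48, 34]
enqueue(47) -> [46, 48, 34, 47]
enqueue(49) -> [46, 48, 34, 47, 49]
enqueue(45) -> [46, 48, 34, 47, 49, 45]
enqueue(22) -> [46, 48, 34, 47, 49, 45, 22]

Final queue: [46, 48, 34, 47, 49, 45, 22]


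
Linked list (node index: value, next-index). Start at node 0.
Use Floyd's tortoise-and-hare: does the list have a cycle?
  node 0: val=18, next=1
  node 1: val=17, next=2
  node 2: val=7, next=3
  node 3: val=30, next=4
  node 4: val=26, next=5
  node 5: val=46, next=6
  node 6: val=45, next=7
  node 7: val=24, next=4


Floyd's tortoise (slow, +1) and hare (fast, +2):
  init: slow=0, fast=0
  step 1: slow=1, fast=2
  step 2: slow=2, fast=4
  step 3: slow=3, fast=6
  step 4: slow=4, fast=4
  slow == fast at node 4: cycle detected

Cycle: yes


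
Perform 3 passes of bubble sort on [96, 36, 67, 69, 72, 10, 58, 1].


Initial: [96, 36, 67, 69, 72, 10, 58, 1]
Pass 1: [36, 67, 69, 72, 10, 58, 1, 96] (7 swaps)
Pass 2: [36, 67, 69, 10, 58, 1, 72, 96] (3 swaps)
Pass 3: [36, 67, 10, 58, 1, 69, 72, 96] (3 swaps)

After 3 passes: [36, 67, 10, 58, 1, 69, 72, 96]


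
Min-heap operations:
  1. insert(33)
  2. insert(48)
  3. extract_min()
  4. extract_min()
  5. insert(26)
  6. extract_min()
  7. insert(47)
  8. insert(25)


insert(33) -> [33]
insert(48) -> [33, 48]
extract_min()->33, [48]
extract_min()->48, []
insert(26) -> [26]
extract_min()->26, []
insert(47) -> [47]
insert(25) -> [25, 47]

Final heap: [25, 47]


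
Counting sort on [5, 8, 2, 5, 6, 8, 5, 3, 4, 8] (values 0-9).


Input: [5, 8, 2, 5, 6, 8, 5, 3, 4, 8]
Counts: [0, 0, 1, 1, 1, 3, 1, 0, 3, 0]

Sorted: [2, 3, 4, 5, 5, 5, 6, 8, 8, 8]


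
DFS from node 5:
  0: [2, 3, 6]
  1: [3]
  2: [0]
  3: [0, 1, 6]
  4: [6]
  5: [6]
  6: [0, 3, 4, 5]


Visit 5, push [6]
Visit 6, push [4, 3, 0]
Visit 0, push [3, 2]
Visit 2, push []
Visit 3, push [1]
Visit 1, push []
Visit 4, push []

DFS order: [5, 6, 0, 2, 3, 1, 4]


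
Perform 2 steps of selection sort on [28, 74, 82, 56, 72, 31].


Initial: [28, 74, 82, 56, 72, 31]
Step 1: min=28 at 0
  Swap: [28, 74, 82, 56, 72, 31]
Step 2: min=31 at 5
  Swap: [28, 31, 82, 56, 72, 74]

After 2 steps: [28, 31, 82, 56, 72, 74]


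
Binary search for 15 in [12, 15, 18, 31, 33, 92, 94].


Step 1: lo=0, hi=6, mid=3, val=31
Step 2: lo=0, hi=2, mid=1, val=15

Found at index 1


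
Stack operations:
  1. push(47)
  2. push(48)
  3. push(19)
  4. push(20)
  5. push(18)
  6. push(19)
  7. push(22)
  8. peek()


push(47) -> [47]
push(48) -> [47, 48]
push(19) -> [47, 48, 19]
push(20) -> [47, 48, 19, 20]
push(18) -> [47, 48, 19, 20, 18]
push(19) -> [47, 48, 19, 20, 18, 19]
push(22) -> [47, 48, 19, 20, 18, 19, 22]
peek()->22

Final stack: [47, 48, 19, 20, 18, 19, 22]


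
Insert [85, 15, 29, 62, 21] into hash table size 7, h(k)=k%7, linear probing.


Insert 85: h=1 -> slot 1
Insert 15: h=1, 1 probes -> slot 2
Insert 29: h=1, 2 probes -> slot 3
Insert 62: h=6 -> slot 6
Insert 21: h=0 -> slot 0

Table: [21, 85, 15, 29, None, None, 62]


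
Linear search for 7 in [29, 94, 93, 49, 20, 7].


i=0: 29!=7
i=1: 94!=7
i=2: 93!=7
i=3: 49!=7
i=4: 20!=7
i=5: 7==7 found!

Found at 5, 6 comps


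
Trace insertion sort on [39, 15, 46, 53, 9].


Initial: [39, 15, 46, 53, 9]
Insert 15: [15, 39, 46, 53, 9]
Insert 46: [15, 39, 46, 53, 9]
Insert 53: [15, 39, 46, 53, 9]
Insert 9: [9, 15, 39, 46, 53]

Sorted: [9, 15, 39, 46, 53]


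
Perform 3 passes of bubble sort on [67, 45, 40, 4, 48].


Initial: [67, 45, 40, 4, 48]
Pass 1: [45, 40, 4, 48, 67] (4 swaps)
Pass 2: [40, 4, 45, 48, 67] (2 swaps)
Pass 3: [4, 40, 45, 48, 67] (1 swaps)

After 3 passes: [4, 40, 45, 48, 67]


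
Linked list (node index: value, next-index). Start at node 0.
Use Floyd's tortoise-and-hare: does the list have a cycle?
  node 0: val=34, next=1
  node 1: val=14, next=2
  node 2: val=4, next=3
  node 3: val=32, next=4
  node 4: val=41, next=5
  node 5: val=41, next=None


Floyd's tortoise (slow, +1) and hare (fast, +2):
  init: slow=0, fast=0
  step 1: slow=1, fast=2
  step 2: slow=2, fast=4
  step 3: fast 4->5->None, no cycle

Cycle: no


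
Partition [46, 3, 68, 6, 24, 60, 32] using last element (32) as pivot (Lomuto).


Pivot: 32
  3 <= 32: swap -> [3, 46, 68, 6, 24, 60, 32]
  6 <= 32: swap -> [3, 6, 68, 46, 24, 60, 32]
  24 <= 32: swap -> [3, 6, 24, 46, 68, 60, 32]
Place pivot at 3: [3, 6, 24, 32, 68, 60, 46]

Partitioned: [3, 6, 24, 32, 68, 60, 46]


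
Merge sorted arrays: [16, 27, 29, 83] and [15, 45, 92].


Take 15 from B
Take 16 from A
Take 27 from A
Take 29 from A
Take 45 from B
Take 83 from A

Merged: [15, 16, 27, 29, 45, 83, 92]


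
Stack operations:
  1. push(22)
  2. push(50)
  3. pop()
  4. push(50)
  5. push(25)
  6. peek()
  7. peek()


push(22) -> [22]
push(50) -> [22, 50]
pop()->50, [22]
push(50) -> [22, 50]
push(25) -> [22, 50, 25]
peek()->25
peek()->25

Final stack: [22, 50, 25]


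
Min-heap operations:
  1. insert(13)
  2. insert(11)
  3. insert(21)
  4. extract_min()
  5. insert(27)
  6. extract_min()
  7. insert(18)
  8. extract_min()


insert(13) -> [13]
insert(11) -> [11, 13]
insert(21) -> [11, 13, 21]
extract_min()->11, [13, 21]
insert(27) -> [13, 21, 27]
extract_min()->13, [21, 27]
insert(18) -> [18, 27, 21]
extract_min()->18, [21, 27]

Final heap: [21, 27]


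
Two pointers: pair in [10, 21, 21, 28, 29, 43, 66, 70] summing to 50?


lo=0(10)+hi=7(70)=80
lo=0(10)+hi=6(66)=76
lo=0(10)+hi=5(43)=53
lo=0(10)+hi=4(29)=39
lo=1(21)+hi=4(29)=50

Yes: 21+29=50


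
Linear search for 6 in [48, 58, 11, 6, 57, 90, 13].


i=0: 48!=6
i=1: 58!=6
i=2: 11!=6
i=3: 6==6 found!

Found at 3, 4 comps


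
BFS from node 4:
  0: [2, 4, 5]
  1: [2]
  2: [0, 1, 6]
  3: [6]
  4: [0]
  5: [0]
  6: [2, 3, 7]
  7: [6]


Visit 4, enqueue [0]
Visit 0, enqueue [2, 5]
Visit 2, enqueue [1, 6]
Visit 5, enqueue []
Visit 1, enqueue []
Visit 6, enqueue [3, 7]
Visit 3, enqueue []
Visit 7, enqueue []

BFS order: [4, 0, 2, 5, 1, 6, 3, 7]


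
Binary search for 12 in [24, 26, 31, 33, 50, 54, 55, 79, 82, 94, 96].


Step 1: lo=0, hi=10, mid=5, val=54
Step 2: lo=0, hi=4, mid=2, val=31
Step 3: lo=0, hi=1, mid=0, val=24

Not found


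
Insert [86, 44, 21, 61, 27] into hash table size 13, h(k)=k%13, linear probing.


Insert 86: h=8 -> slot 8
Insert 44: h=5 -> slot 5
Insert 21: h=8, 1 probes -> slot 9
Insert 61: h=9, 1 probes -> slot 10
Insert 27: h=1 -> slot 1

Table: [None, 27, None, None, None, 44, None, None, 86, 21, 61, None, None]


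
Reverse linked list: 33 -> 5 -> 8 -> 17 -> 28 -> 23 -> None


Step 1: curr=33, set curr.next=prev(None) | reversed so far: 33
Step 2: curr=5, set curr.next=prev(33) | reversed so far: 5 -> 33
Step 3: curr=8, set curr.next=prev(5) | reversed so far: 8 -> 5 -> 33
Step 4: curr=17, set curr.next=prev(8) | reversed so far: 17 -> 8 -> 5 -> 33
Step 5: curr=28, set curr.next=prev(17) | reversed so far: 28 -> 17 -> 8 -> 5 -> 33
Step 6: curr=23, set curr.next=prev(28) | reversed so far: 23 -> 28 -> 17 -> 8 -> 5 -> 33

23 -> 28 -> 17 -> 8 -> 5 -> 33 -> None


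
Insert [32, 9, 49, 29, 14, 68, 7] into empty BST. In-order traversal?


Insert 32: root
Insert 9: L from 32
Insert 49: R from 32
Insert 29: L from 32 -> R from 9
Insert 14: L from 32 -> R from 9 -> L from 29
Insert 68: R from 32 -> R from 49
Insert 7: L from 32 -> L from 9

In-order: [7, 9, 14, 29, 32, 49, 68]


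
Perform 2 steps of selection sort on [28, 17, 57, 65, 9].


Initial: [28, 17, 57, 65, 9]
Step 1: min=9 at 4
  Swap: [9, 17, 57, 65, 28]
Step 2: min=17 at 1
  Swap: [9, 17, 57, 65, 28]

After 2 steps: [9, 17, 57, 65, 28]


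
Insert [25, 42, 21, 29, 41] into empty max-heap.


Insert 25: [25]
Insert 42: [42, 25]
Insert 21: [42, 25, 21]
Insert 29: [42, 29, 21, 25]
Insert 41: [42, 41, 21, 25, 29]

Final heap: [42, 41, 21, 25, 29]


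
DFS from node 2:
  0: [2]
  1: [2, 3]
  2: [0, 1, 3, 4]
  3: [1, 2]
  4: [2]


Visit 2, push [4, 3, 1, 0]
Visit 0, push []
Visit 1, push [3]
Visit 3, push []
Visit 4, push []

DFS order: [2, 0, 1, 3, 4]


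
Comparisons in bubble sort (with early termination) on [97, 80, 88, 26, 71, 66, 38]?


Algorithm: bubble sort (with early termination)
Input: [97, 80, 88, 26, 71, 66, 38]
Sorted: [26, 38, 66, 71, 80, 88, 97]

21


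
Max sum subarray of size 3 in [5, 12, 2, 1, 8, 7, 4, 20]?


[0:3]: 19
[1:4]: 15
[2:5]: 11
[3:6]: 16
[4:7]: 19
[5:8]: 31

Max: 31 at [5:8]


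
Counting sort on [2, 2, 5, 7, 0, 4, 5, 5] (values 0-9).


Input: [2, 2, 5, 7, 0, 4, 5, 5]
Counts: [1, 0, 2, 0, 1, 3, 0, 1, 0, 0]

Sorted: [0, 2, 2, 4, 5, 5, 5, 7]


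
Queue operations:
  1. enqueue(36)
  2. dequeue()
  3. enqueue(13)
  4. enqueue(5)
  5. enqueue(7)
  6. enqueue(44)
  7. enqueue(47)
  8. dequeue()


enqueue(36) -> [36]
dequeue()->36, []
enqueue(13) -> [13]
enqueue(5) -> [13, 5]
enqueue(7) -> [13, 5, 7]
enqueue(44) -> [13, 5, 7, 44]
enqueue(47) -> [13, 5, 7, 44, 47]
dequeue()->13, [5, 7, 44, 47]

Final queue: [5, 7, 44, 47]


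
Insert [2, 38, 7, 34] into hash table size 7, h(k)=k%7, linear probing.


Insert 2: h=2 -> slot 2
Insert 38: h=3 -> slot 3
Insert 7: h=0 -> slot 0
Insert 34: h=6 -> slot 6

Table: [7, None, 2, 38, None, None, 34]


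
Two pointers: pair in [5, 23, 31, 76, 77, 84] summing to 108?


lo=0(5)+hi=5(84)=89
lo=1(23)+hi=5(84)=107
lo=2(31)+hi=5(84)=115
lo=2(31)+hi=4(77)=108

Yes: 31+77=108


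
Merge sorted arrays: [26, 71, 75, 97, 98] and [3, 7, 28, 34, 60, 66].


Take 3 from B
Take 7 from B
Take 26 from A
Take 28 from B
Take 34 from B
Take 60 from B
Take 66 from B

Merged: [3, 7, 26, 28, 34, 60, 66, 71, 75, 97, 98]


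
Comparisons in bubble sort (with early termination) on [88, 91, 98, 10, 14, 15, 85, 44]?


Algorithm: bubble sort (with early termination)
Input: [88, 91, 98, 10, 14, 15, 85, 44]
Sorted: [10, 14, 15, 44, 85, 88, 91, 98]

25


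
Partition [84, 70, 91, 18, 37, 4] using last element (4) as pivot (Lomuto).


Pivot: 4
Place pivot at 0: [4, 70, 91, 18, 37, 84]

Partitioned: [4, 70, 91, 18, 37, 84]


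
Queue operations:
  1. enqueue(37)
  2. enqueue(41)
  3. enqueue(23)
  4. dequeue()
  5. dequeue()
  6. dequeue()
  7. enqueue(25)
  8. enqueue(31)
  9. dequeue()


enqueue(37) -> [37]
enqueue(41) -> [37, 41]
enqueue(23) -> [37, 41, 23]
dequeue()->37, [41, 23]
dequeue()->41, [23]
dequeue()->23, []
enqueue(25) -> [25]
enqueue(31) -> [25, 31]
dequeue()->25, [31]

Final queue: [31]


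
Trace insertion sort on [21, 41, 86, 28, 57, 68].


Initial: [21, 41, 86, 28, 57, 68]
Insert 41: [21, 41, 86, 28, 57, 68]
Insert 86: [21, 41, 86, 28, 57, 68]
Insert 28: [21, 28, 41, 86, 57, 68]
Insert 57: [21, 28, 41, 57, 86, 68]
Insert 68: [21, 28, 41, 57, 68, 86]

Sorted: [21, 28, 41, 57, 68, 86]


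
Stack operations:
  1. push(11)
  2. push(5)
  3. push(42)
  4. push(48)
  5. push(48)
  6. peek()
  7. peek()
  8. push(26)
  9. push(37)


push(11) -> [11]
push(5) -> [11, 5]
push(42) -> [11, 5, 42]
push(48) -> [11, 5, 42, 48]
push(48) -> [11, 5, 42, 48, 48]
peek()->48
peek()->48
push(26) -> [11, 5, 42, 48, 48, 26]
push(37) -> [11, 5, 42, 48, 48, 26, 37]

Final stack: [11, 5, 42, 48, 48, 26, 37]


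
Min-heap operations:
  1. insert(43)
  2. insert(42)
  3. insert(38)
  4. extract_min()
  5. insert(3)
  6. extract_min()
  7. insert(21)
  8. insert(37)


insert(43) -> [43]
insert(42) -> [42, 43]
insert(38) -> [38, 43, 42]
extract_min()->38, [42, 43]
insert(3) -> [3, 43, 42]
extract_min()->3, [42, 43]
insert(21) -> [21, 43, 42]
insert(37) -> [21, 37, 42, 43]

Final heap: [21, 37, 42, 43]


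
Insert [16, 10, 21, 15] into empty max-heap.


Insert 16: [16]
Insert 10: [16, 10]
Insert 21: [21, 10, 16]
Insert 15: [21, 15, 16, 10]

Final heap: [21, 15, 16, 10]


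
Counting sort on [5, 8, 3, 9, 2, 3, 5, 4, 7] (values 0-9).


Input: [5, 8, 3, 9, 2, 3, 5, 4, 7]
Counts: [0, 0, 1, 2, 1, 2, 0, 1, 1, 1]

Sorted: [2, 3, 3, 4, 5, 5, 7, 8, 9]


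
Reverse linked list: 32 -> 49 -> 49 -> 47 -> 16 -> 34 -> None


Step 1: curr=32, set curr.next=prev(None) | reversed so far: 32
Step 2: curr=49, set curr.next=prev(32) | reversed so far: 49 -> 32
Step 3: curr=49, set curr.next=prev(49) | reversed so far: 49 -> 49 -> 32
Step 4: curr=47, set curr.next=prev(49) | reversed so far: 47 -> 49 -> 49 -> 32
Step 5: curr=16, set curr.next=prev(47) | reversed so far: 16 -> 47 -> 49 -> 49 -> 32
Step 6: curr=34, set curr.next=prev(16) | reversed so far: 34 -> 16 -> 47 -> 49 -> 49 -> 32

34 -> 16 -> 47 -> 49 -> 49 -> 32 -> None


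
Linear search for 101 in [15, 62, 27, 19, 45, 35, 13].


i=0: 15!=101
i=1: 62!=101
i=2: 27!=101
i=3: 19!=101
i=4: 45!=101
i=5: 35!=101
i=6: 13!=101

Not found, 7 comps


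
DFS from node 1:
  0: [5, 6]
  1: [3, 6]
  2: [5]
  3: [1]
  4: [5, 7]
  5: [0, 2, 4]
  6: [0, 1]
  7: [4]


Visit 1, push [6, 3]
Visit 3, push []
Visit 6, push [0]
Visit 0, push [5]
Visit 5, push [4, 2]
Visit 2, push []
Visit 4, push [7]
Visit 7, push []

DFS order: [1, 3, 6, 0, 5, 2, 4, 7]


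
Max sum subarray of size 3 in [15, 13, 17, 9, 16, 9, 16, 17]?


[0:3]: 45
[1:4]: 39
[2:5]: 42
[3:6]: 34
[4:7]: 41
[5:8]: 42

Max: 45 at [0:3]


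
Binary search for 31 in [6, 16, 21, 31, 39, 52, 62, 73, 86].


Step 1: lo=0, hi=8, mid=4, val=39
Step 2: lo=0, hi=3, mid=1, val=16
Step 3: lo=2, hi=3, mid=2, val=21
Step 4: lo=3, hi=3, mid=3, val=31

Found at index 3


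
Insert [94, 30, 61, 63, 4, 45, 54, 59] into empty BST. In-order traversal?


Insert 94: root
Insert 30: L from 94
Insert 61: L from 94 -> R from 30
Insert 63: L from 94 -> R from 30 -> R from 61
Insert 4: L from 94 -> L from 30
Insert 45: L from 94 -> R from 30 -> L from 61
Insert 54: L from 94 -> R from 30 -> L from 61 -> R from 45
Insert 59: L from 94 -> R from 30 -> L from 61 -> R from 45 -> R from 54

In-order: [4, 30, 45, 54, 59, 61, 63, 94]


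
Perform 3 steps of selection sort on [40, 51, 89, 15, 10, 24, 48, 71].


Initial: [40, 51, 89, 15, 10, 24, 48, 71]
Step 1: min=10 at 4
  Swap: [10, 51, 89, 15, 40, 24, 48, 71]
Step 2: min=15 at 3
  Swap: [10, 15, 89, 51, 40, 24, 48, 71]
Step 3: min=24 at 5
  Swap: [10, 15, 24, 51, 40, 89, 48, 71]

After 3 steps: [10, 15, 24, 51, 40, 89, 48, 71]


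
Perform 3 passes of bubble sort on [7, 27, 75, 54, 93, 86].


Initial: [7, 27, 75, 54, 93, 86]
Pass 1: [7, 27, 54, 75, 86, 93] (2 swaps)
Pass 2: [7, 27, 54, 75, 86, 93] (0 swaps)
Pass 3: [7, 27, 54, 75, 86, 93] (0 swaps)

After 3 passes: [7, 27, 54, 75, 86, 93]


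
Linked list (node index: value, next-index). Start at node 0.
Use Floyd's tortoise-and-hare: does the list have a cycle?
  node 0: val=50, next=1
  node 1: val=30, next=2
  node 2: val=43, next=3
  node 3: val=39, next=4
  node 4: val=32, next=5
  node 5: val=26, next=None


Floyd's tortoise (slow, +1) and hare (fast, +2):
  init: slow=0, fast=0
  step 1: slow=1, fast=2
  step 2: slow=2, fast=4
  step 3: fast 4->5->None, no cycle

Cycle: no


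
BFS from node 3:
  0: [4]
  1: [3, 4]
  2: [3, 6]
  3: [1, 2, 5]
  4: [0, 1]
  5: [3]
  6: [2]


Visit 3, enqueue [1, 2, 5]
Visit 1, enqueue [4]
Visit 2, enqueue [6]
Visit 5, enqueue []
Visit 4, enqueue [0]
Visit 6, enqueue []
Visit 0, enqueue []

BFS order: [3, 1, 2, 5, 4, 6, 0]


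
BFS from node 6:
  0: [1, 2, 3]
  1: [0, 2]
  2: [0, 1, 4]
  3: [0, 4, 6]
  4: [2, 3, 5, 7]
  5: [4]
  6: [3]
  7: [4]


Visit 6, enqueue [3]
Visit 3, enqueue [0, 4]
Visit 0, enqueue [1, 2]
Visit 4, enqueue [5, 7]
Visit 1, enqueue []
Visit 2, enqueue []
Visit 5, enqueue []
Visit 7, enqueue []

BFS order: [6, 3, 0, 4, 1, 2, 5, 7]


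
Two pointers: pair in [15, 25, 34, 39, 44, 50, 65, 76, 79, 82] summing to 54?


lo=0(15)+hi=9(82)=97
lo=0(15)+hi=8(79)=94
lo=0(15)+hi=7(76)=91
lo=0(15)+hi=6(65)=80
lo=0(15)+hi=5(50)=65
lo=0(15)+hi=4(44)=59
lo=0(15)+hi=3(39)=54

Yes: 15+39=54


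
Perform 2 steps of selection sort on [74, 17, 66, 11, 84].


Initial: [74, 17, 66, 11, 84]
Step 1: min=11 at 3
  Swap: [11, 17, 66, 74, 84]
Step 2: min=17 at 1
  Swap: [11, 17, 66, 74, 84]

After 2 steps: [11, 17, 66, 74, 84]


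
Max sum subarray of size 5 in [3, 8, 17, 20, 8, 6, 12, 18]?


[0:5]: 56
[1:6]: 59
[2:7]: 63
[3:8]: 64

Max: 64 at [3:8]


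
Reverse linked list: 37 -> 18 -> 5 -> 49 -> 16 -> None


Step 1: curr=37, set curr.next=prev(None) | reversed so far: 37
Step 2: curr=18, set curr.next=prev(37) | reversed so far: 18 -> 37
Step 3: curr=5, set curr.next=prev(18) | reversed so far: 5 -> 18 -> 37
Step 4: curr=49, set curr.next=prev(5) | reversed so far: 49 -> 5 -> 18 -> 37
Step 5: curr=16, set curr.next=prev(49) | reversed so far: 16 -> 49 -> 5 -> 18 -> 37

16 -> 49 -> 5 -> 18 -> 37 -> None


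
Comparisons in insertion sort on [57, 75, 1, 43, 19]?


Algorithm: insertion sort
Input: [57, 75, 1, 43, 19]
Sorted: [1, 19, 43, 57, 75]

10


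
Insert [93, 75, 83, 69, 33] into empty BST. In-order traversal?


Insert 93: root
Insert 75: L from 93
Insert 83: L from 93 -> R from 75
Insert 69: L from 93 -> L from 75
Insert 33: L from 93 -> L from 75 -> L from 69

In-order: [33, 69, 75, 83, 93]


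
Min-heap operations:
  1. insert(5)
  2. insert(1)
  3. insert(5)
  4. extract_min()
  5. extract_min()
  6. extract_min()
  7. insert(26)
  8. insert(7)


insert(5) -> [5]
insert(1) -> [1, 5]
insert(5) -> [1, 5, 5]
extract_min()->1, [5, 5]
extract_min()->5, [5]
extract_min()->5, []
insert(26) -> [26]
insert(7) -> [7, 26]

Final heap: [7, 26]


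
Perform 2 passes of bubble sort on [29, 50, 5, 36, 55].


Initial: [29, 50, 5, 36, 55]
Pass 1: [29, 5, 36, 50, 55] (2 swaps)
Pass 2: [5, 29, 36, 50, 55] (1 swaps)

After 2 passes: [5, 29, 36, 50, 55]


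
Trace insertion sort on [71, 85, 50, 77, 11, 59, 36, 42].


Initial: [71, 85, 50, 77, 11, 59, 36, 42]
Insert 85: [71, 85, 50, 77, 11, 59, 36, 42]
Insert 50: [50, 71, 85, 77, 11, 59, 36, 42]
Insert 77: [50, 71, 77, 85, 11, 59, 36, 42]
Insert 11: [11, 50, 71, 77, 85, 59, 36, 42]
Insert 59: [11, 50, 59, 71, 77, 85, 36, 42]
Insert 36: [11, 36, 50, 59, 71, 77, 85, 42]
Insert 42: [11, 36, 42, 50, 59, 71, 77, 85]

Sorted: [11, 36, 42, 50, 59, 71, 77, 85]


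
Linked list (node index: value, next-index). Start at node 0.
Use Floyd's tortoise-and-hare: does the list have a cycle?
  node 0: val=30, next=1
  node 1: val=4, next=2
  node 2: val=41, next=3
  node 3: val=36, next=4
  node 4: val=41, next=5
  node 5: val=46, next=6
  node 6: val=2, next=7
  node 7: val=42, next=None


Floyd's tortoise (slow, +1) and hare (fast, +2):
  init: slow=0, fast=0
  step 1: slow=1, fast=2
  step 2: slow=2, fast=4
  step 3: slow=3, fast=6
  step 4: fast 6->7->None, no cycle

Cycle: no


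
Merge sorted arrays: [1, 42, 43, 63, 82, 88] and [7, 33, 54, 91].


Take 1 from A
Take 7 from B
Take 33 from B
Take 42 from A
Take 43 from A
Take 54 from B
Take 63 from A
Take 82 from A
Take 88 from A

Merged: [1, 7, 33, 42, 43, 54, 63, 82, 88, 91]


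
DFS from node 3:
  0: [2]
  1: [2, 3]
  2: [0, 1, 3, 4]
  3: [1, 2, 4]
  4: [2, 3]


Visit 3, push [4, 2, 1]
Visit 1, push [2]
Visit 2, push [4, 0]
Visit 0, push []
Visit 4, push []

DFS order: [3, 1, 2, 0, 4]


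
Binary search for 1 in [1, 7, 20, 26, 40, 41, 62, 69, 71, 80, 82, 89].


Step 1: lo=0, hi=11, mid=5, val=41
Step 2: lo=0, hi=4, mid=2, val=20
Step 3: lo=0, hi=1, mid=0, val=1

Found at index 0


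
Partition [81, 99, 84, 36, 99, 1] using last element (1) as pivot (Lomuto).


Pivot: 1
Place pivot at 0: [1, 99, 84, 36, 99, 81]

Partitioned: [1, 99, 84, 36, 99, 81]


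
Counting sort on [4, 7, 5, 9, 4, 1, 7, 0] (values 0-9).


Input: [4, 7, 5, 9, 4, 1, 7, 0]
Counts: [1, 1, 0, 0, 2, 1, 0, 2, 0, 1]

Sorted: [0, 1, 4, 4, 5, 7, 7, 9]


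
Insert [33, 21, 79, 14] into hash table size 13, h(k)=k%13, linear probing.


Insert 33: h=7 -> slot 7
Insert 21: h=8 -> slot 8
Insert 79: h=1 -> slot 1
Insert 14: h=1, 1 probes -> slot 2

Table: [None, 79, 14, None, None, None, None, 33, 21, None, None, None, None]


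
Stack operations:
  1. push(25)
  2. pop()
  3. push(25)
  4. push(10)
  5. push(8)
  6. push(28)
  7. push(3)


push(25) -> [25]
pop()->25, []
push(25) -> [25]
push(10) -> [25, 10]
push(8) -> [25, 10, 8]
push(28) -> [25, 10, 8, 28]
push(3) -> [25, 10, 8, 28, 3]

Final stack: [25, 10, 8, 28, 3]


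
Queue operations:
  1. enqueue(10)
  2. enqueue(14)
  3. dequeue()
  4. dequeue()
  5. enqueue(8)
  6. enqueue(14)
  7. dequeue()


enqueue(10) -> [10]
enqueue(14) -> [10, 14]
dequeue()->10, [14]
dequeue()->14, []
enqueue(8) -> [8]
enqueue(14) -> [8, 14]
dequeue()->8, [14]

Final queue: [14]


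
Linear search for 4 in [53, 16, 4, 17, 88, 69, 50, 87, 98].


i=0: 53!=4
i=1: 16!=4
i=2: 4==4 found!

Found at 2, 3 comps


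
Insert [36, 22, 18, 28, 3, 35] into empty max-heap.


Insert 36: [36]
Insert 22: [36, 22]
Insert 18: [36, 22, 18]
Insert 28: [36, 28, 18, 22]
Insert 3: [36, 28, 18, 22, 3]
Insert 35: [36, 28, 35, 22, 3, 18]

Final heap: [36, 28, 35, 22, 3, 18]


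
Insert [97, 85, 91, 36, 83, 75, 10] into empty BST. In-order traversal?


Insert 97: root
Insert 85: L from 97
Insert 91: L from 97 -> R from 85
Insert 36: L from 97 -> L from 85
Insert 83: L from 97 -> L from 85 -> R from 36
Insert 75: L from 97 -> L from 85 -> R from 36 -> L from 83
Insert 10: L from 97 -> L from 85 -> L from 36

In-order: [10, 36, 75, 83, 85, 91, 97]


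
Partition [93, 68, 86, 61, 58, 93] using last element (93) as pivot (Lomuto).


Pivot: 93
  93 <= 93: advance i (no swap)
  68 <= 93: advance i (no swap)
  86 <= 93: advance i (no swap)
  61 <= 93: advance i (no swap)
  58 <= 93: advance i (no swap)
Place pivot at 5: [93, 68, 86, 61, 58, 93]

Partitioned: [93, 68, 86, 61, 58, 93]


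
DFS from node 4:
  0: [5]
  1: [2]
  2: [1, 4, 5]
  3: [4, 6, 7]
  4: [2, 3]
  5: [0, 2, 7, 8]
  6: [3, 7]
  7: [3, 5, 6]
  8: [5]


Visit 4, push [3, 2]
Visit 2, push [5, 1]
Visit 1, push []
Visit 5, push [8, 7, 0]
Visit 0, push []
Visit 7, push [6, 3]
Visit 3, push [6]
Visit 6, push []
Visit 8, push []

DFS order: [4, 2, 1, 5, 0, 7, 3, 6, 8]


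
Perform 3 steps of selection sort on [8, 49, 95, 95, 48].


Initial: [8, 49, 95, 95, 48]
Step 1: min=8 at 0
  Swap: [8, 49, 95, 95, 48]
Step 2: min=48 at 4
  Swap: [8, 48, 95, 95, 49]
Step 3: min=49 at 4
  Swap: [8, 48, 49, 95, 95]

After 3 steps: [8, 48, 49, 95, 95]


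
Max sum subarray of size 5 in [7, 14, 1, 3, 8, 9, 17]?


[0:5]: 33
[1:6]: 35
[2:7]: 38

Max: 38 at [2:7]


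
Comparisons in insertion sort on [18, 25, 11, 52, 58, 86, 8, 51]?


Algorithm: insertion sort
Input: [18, 25, 11, 52, 58, 86, 8, 51]
Sorted: [8, 11, 18, 25, 51, 52, 58, 86]

16


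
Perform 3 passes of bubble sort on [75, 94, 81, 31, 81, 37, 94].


Initial: [75, 94, 81, 31, 81, 37, 94]
Pass 1: [75, 81, 31, 81, 37, 94, 94] (4 swaps)
Pass 2: [75, 31, 81, 37, 81, 94, 94] (2 swaps)
Pass 3: [31, 75, 37, 81, 81, 94, 94] (2 swaps)

After 3 passes: [31, 75, 37, 81, 81, 94, 94]


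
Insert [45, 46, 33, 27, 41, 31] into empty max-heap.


Insert 45: [45]
Insert 46: [46, 45]
Insert 33: [46, 45, 33]
Insert 27: [46, 45, 33, 27]
Insert 41: [46, 45, 33, 27, 41]
Insert 31: [46, 45, 33, 27, 41, 31]

Final heap: [46, 45, 33, 27, 41, 31]


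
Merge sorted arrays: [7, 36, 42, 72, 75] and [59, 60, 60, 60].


Take 7 from A
Take 36 from A
Take 42 from A
Take 59 from B
Take 60 from B
Take 60 from B
Take 60 from B

Merged: [7, 36, 42, 59, 60, 60, 60, 72, 75]


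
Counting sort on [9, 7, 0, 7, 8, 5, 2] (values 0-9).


Input: [9, 7, 0, 7, 8, 5, 2]
Counts: [1, 0, 1, 0, 0, 1, 0, 2, 1, 1]

Sorted: [0, 2, 5, 7, 7, 8, 9]


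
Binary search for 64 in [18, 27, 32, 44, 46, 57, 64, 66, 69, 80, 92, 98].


Step 1: lo=0, hi=11, mid=5, val=57
Step 2: lo=6, hi=11, mid=8, val=69
Step 3: lo=6, hi=7, mid=6, val=64

Found at index 6


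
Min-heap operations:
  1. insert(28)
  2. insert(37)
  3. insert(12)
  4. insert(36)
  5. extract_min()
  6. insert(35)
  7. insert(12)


insert(28) -> [28]
insert(37) -> [28, 37]
insert(12) -> [12, 37, 28]
insert(36) -> [12, 36, 28, 37]
extract_min()->12, [28, 36, 37]
insert(35) -> [28, 35, 37, 36]
insert(12) -> [12, 28, 37, 36, 35]

Final heap: [12, 28, 37, 36, 35]


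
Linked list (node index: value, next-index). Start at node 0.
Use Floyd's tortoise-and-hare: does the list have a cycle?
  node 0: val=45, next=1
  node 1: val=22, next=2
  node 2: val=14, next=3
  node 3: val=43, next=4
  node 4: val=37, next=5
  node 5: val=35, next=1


Floyd's tortoise (slow, +1) and hare (fast, +2):
  init: slow=0, fast=0
  step 1: slow=1, fast=2
  step 2: slow=2, fast=4
  step 3: slow=3, fast=1
  step 4: slow=4, fast=3
  step 5: slow=5, fast=5
  slow == fast at node 5: cycle detected

Cycle: yes


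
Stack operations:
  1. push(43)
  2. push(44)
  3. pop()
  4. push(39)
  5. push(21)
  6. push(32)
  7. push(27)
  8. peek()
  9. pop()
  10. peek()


push(43) -> [43]
push(44) -> [43, 44]
pop()->44, [43]
push(39) -> [43, 39]
push(21) -> [43, 39, 21]
push(32) -> [43, 39, 21, 32]
push(27) -> [43, 39, 21, 32, 27]
peek()->27
pop()->27, [43, 39, 21, 32]
peek()->32

Final stack: [43, 39, 21, 32]


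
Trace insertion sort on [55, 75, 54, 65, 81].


Initial: [55, 75, 54, 65, 81]
Insert 75: [55, 75, 54, 65, 81]
Insert 54: [54, 55, 75, 65, 81]
Insert 65: [54, 55, 65, 75, 81]
Insert 81: [54, 55, 65, 75, 81]

Sorted: [54, 55, 65, 75, 81]


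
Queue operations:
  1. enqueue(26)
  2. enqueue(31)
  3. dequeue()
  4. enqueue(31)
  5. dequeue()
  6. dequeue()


enqueue(26) -> [26]
enqueue(31) -> [26, 31]
dequeue()->26, [31]
enqueue(31) -> [31, 31]
dequeue()->31, [31]
dequeue()->31, []

Final queue: []


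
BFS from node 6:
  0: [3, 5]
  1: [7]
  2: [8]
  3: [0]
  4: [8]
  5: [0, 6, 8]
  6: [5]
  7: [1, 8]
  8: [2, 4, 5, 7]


Visit 6, enqueue [5]
Visit 5, enqueue [0, 8]
Visit 0, enqueue [3]
Visit 8, enqueue [2, 4, 7]
Visit 3, enqueue []
Visit 2, enqueue []
Visit 4, enqueue []
Visit 7, enqueue [1]
Visit 1, enqueue []

BFS order: [6, 5, 0, 8, 3, 2, 4, 7, 1]


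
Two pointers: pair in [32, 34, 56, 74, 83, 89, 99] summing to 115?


lo=0(32)+hi=6(99)=131
lo=0(32)+hi=5(89)=121
lo=0(32)+hi=4(83)=115

Yes: 32+83=115


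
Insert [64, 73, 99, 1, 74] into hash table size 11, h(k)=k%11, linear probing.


Insert 64: h=9 -> slot 9
Insert 73: h=7 -> slot 7
Insert 99: h=0 -> slot 0
Insert 1: h=1 -> slot 1
Insert 74: h=8 -> slot 8

Table: [99, 1, None, None, None, None, None, 73, 74, 64, None]


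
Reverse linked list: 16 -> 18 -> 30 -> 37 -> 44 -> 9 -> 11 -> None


Step 1: curr=16, set curr.next=prev(None) | reversed so far: 16
Step 2: curr=18, set curr.next=prev(16) | reversed so far: 18 -> 16
Step 3: curr=30, set curr.next=prev(18) | reversed so far: 30 -> 18 -> 16
Step 4: curr=37, set curr.next=prev(30) | reversed so far: 37 -> 30 -> 18 -> 16
Step 5: curr=44, set curr.next=prev(37) | reversed so far: 44 -> 37 -> 30 -> 18 -> 16
Step 6: curr=9, set curr.next=prev(44) | reversed so far: 9 -> 44 -> 37 -> 30 -> 18 -> 16
Step 7: curr=11, set curr.next=prev(9) | reversed so far: 11 -> 9 -> 44 -> 37 -> 30 -> 18 -> 16

11 -> 9 -> 44 -> 37 -> 30 -> 18 -> 16 -> None


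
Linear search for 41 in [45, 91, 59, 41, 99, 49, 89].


i=0: 45!=41
i=1: 91!=41
i=2: 59!=41
i=3: 41==41 found!

Found at 3, 4 comps


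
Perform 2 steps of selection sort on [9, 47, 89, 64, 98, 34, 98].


Initial: [9, 47, 89, 64, 98, 34, 98]
Step 1: min=9 at 0
  Swap: [9, 47, 89, 64, 98, 34, 98]
Step 2: min=34 at 5
  Swap: [9, 34, 89, 64, 98, 47, 98]

After 2 steps: [9, 34, 89, 64, 98, 47, 98]


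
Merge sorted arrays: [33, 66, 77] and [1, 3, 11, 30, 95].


Take 1 from B
Take 3 from B
Take 11 from B
Take 30 from B
Take 33 from A
Take 66 from A
Take 77 from A

Merged: [1, 3, 11, 30, 33, 66, 77, 95]


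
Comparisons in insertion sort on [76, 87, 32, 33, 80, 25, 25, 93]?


Algorithm: insertion sort
Input: [76, 87, 32, 33, 80, 25, 25, 93]
Sorted: [25, 25, 32, 33, 76, 80, 87, 93]

20


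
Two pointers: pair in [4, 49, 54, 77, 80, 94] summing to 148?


lo=0(4)+hi=5(94)=98
lo=1(49)+hi=5(94)=143
lo=2(54)+hi=5(94)=148

Yes: 54+94=148


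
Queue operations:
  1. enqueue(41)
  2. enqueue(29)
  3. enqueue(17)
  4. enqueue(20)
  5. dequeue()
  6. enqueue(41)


enqueue(41) -> [41]
enqueue(29) -> [41, 29]
enqueue(17) -> [41, 29, 17]
enqueue(20) -> [41, 29, 17, 20]
dequeue()->41, [29, 17, 20]
enqueue(41) -> [29, 17, 20, 41]

Final queue: [29, 17, 20, 41]


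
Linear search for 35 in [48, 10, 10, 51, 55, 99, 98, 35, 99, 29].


i=0: 48!=35
i=1: 10!=35
i=2: 10!=35
i=3: 51!=35
i=4: 55!=35
i=5: 99!=35
i=6: 98!=35
i=7: 35==35 found!

Found at 7, 8 comps


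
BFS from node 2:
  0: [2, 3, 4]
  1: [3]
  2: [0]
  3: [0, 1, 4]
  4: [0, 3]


Visit 2, enqueue [0]
Visit 0, enqueue [3, 4]
Visit 3, enqueue [1]
Visit 4, enqueue []
Visit 1, enqueue []

BFS order: [2, 0, 3, 4, 1]


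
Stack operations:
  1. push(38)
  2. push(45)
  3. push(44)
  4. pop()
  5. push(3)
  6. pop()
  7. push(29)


push(38) -> [38]
push(45) -> [38, 45]
push(44) -> [38, 45, 44]
pop()->44, [38, 45]
push(3) -> [38, 45, 3]
pop()->3, [38, 45]
push(29) -> [38, 45, 29]

Final stack: [38, 45, 29]


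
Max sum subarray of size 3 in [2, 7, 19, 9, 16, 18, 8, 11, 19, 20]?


[0:3]: 28
[1:4]: 35
[2:5]: 44
[3:6]: 43
[4:7]: 42
[5:8]: 37
[6:9]: 38
[7:10]: 50

Max: 50 at [7:10]


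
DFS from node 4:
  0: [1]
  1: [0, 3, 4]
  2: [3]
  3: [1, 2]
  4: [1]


Visit 4, push [1]
Visit 1, push [3, 0]
Visit 0, push []
Visit 3, push [2]
Visit 2, push []

DFS order: [4, 1, 0, 3, 2]


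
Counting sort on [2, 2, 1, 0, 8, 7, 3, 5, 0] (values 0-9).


Input: [2, 2, 1, 0, 8, 7, 3, 5, 0]
Counts: [2, 1, 2, 1, 0, 1, 0, 1, 1, 0]

Sorted: [0, 0, 1, 2, 2, 3, 5, 7, 8]


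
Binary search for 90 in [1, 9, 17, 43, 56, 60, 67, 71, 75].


Step 1: lo=0, hi=8, mid=4, val=56
Step 2: lo=5, hi=8, mid=6, val=67
Step 3: lo=7, hi=8, mid=7, val=71
Step 4: lo=8, hi=8, mid=8, val=75

Not found


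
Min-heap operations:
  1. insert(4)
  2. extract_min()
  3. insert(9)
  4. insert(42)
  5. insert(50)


insert(4) -> [4]
extract_min()->4, []
insert(9) -> [9]
insert(42) -> [9, 42]
insert(50) -> [9, 42, 50]

Final heap: [9, 42, 50]


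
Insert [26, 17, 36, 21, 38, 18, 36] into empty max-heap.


Insert 26: [26]
Insert 17: [26, 17]
Insert 36: [36, 17, 26]
Insert 21: [36, 21, 26, 17]
Insert 38: [38, 36, 26, 17, 21]
Insert 18: [38, 36, 26, 17, 21, 18]
Insert 36: [38, 36, 36, 17, 21, 18, 26]

Final heap: [38, 36, 36, 17, 21, 18, 26]


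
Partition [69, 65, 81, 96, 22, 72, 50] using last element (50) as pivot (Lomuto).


Pivot: 50
  22 <= 50: swap -> [22, 65, 81, 96, 69, 72, 50]
Place pivot at 1: [22, 50, 81, 96, 69, 72, 65]

Partitioned: [22, 50, 81, 96, 69, 72, 65]


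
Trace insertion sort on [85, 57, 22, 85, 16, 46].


Initial: [85, 57, 22, 85, 16, 46]
Insert 57: [57, 85, 22, 85, 16, 46]
Insert 22: [22, 57, 85, 85, 16, 46]
Insert 85: [22, 57, 85, 85, 16, 46]
Insert 16: [16, 22, 57, 85, 85, 46]
Insert 46: [16, 22, 46, 57, 85, 85]

Sorted: [16, 22, 46, 57, 85, 85]


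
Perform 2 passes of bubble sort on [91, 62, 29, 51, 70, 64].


Initial: [91, 62, 29, 51, 70, 64]
Pass 1: [62, 29, 51, 70, 64, 91] (5 swaps)
Pass 2: [29, 51, 62, 64, 70, 91] (3 swaps)

After 2 passes: [29, 51, 62, 64, 70, 91]


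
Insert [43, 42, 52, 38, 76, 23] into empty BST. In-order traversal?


Insert 43: root
Insert 42: L from 43
Insert 52: R from 43
Insert 38: L from 43 -> L from 42
Insert 76: R from 43 -> R from 52
Insert 23: L from 43 -> L from 42 -> L from 38

In-order: [23, 38, 42, 43, 52, 76]
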